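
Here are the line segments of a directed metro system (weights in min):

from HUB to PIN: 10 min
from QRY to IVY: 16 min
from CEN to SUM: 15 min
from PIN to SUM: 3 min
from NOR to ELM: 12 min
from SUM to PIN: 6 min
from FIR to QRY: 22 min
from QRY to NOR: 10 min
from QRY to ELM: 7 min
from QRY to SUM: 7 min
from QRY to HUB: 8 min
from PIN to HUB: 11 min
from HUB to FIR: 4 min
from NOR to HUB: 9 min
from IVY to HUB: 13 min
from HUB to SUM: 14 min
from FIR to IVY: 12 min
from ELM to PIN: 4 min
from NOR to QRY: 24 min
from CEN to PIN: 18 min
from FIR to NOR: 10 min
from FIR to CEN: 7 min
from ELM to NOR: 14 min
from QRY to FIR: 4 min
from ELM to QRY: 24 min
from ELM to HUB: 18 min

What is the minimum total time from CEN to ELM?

55 min

Enumerating some paths:
CEN - PIN - HUB - FIR - NOR - ELM: 18+11+4+10+12 = 55
CEN - SUM - PIN - HUB - FIR - QRY - ELM: 15+6+11+4+22+7 = 65
CEN - PIN - HUB - FIR - QRY - ELM: 18+11+4+22+7 = 62
CEN - SUM - PIN - HUB - FIR - NOR - ELM: 15+6+11+4+10+12 = 58
Cheapest is CEN - PIN - HUB - FIR - NOR - ELM at 55 min.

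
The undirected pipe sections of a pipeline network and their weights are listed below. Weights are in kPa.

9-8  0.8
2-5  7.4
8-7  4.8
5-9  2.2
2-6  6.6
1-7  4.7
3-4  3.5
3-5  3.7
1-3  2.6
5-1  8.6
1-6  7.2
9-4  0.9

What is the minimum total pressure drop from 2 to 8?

10.4 kPa

Compare a few routes:
2 - 6 - 1 - 3 - 4 - 9 - 8: 6.6+7.2+2.6+3.5+0.9+0.8 = 21.6
2 - 5 - 9 - 8: 7.4+2.2+0.8 = 10.4
2 - 5 - 3 - 4 - 9 - 8: 7.4+3.7+3.5+0.9+0.8 = 16.3
Cheapest is 2 - 5 - 9 - 8 at 10.4 kPa.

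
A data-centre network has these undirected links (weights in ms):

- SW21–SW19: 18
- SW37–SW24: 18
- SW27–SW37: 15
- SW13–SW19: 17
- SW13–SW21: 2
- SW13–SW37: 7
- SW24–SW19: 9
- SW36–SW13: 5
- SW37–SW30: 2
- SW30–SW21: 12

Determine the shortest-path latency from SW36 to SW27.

Settle nodes by increasing distance from SW36:
SW36: 0
SW13: 5  (via SW36)
SW21: 7  (via SW13)
SW37: 12  (via SW13)
SW30: 14  (via SW37)
SW19: 22  (via SW13)
SW27: 27  (via SW37)
Shortest route: SW36–SW13–SW37–SW27 = 27 ms.

27 ms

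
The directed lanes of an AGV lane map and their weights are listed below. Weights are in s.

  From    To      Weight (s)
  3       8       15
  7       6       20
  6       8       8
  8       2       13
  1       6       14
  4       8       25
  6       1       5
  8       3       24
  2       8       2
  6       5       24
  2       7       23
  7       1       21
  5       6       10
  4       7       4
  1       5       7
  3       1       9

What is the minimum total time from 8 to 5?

40 s

Compare a few routes:
8–3–1–5: 24+9+7 = 40
8–2–7–1–5: 13+23+21+7 = 64
8–2–7–6–1–5: 13+23+20+5+7 = 68
Cheapest is 8–3–1–5 at 40 s.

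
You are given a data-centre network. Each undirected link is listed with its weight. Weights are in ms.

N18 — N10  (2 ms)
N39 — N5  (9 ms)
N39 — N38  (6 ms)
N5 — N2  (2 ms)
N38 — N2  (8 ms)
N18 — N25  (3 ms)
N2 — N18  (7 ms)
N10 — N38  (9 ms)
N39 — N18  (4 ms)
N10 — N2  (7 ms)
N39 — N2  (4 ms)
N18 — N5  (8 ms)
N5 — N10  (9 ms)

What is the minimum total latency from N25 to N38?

Running Dijkstra from N25:
N25: 0
N18: 3  (via N25)
N10: 5  (via N18)
N39: 7  (via N18)
N2: 10  (via N18)
N5: 11  (via N18)
N38: 13  (via N39)
Shortest route: N25–N18–N39–N38 = 13 ms.

13 ms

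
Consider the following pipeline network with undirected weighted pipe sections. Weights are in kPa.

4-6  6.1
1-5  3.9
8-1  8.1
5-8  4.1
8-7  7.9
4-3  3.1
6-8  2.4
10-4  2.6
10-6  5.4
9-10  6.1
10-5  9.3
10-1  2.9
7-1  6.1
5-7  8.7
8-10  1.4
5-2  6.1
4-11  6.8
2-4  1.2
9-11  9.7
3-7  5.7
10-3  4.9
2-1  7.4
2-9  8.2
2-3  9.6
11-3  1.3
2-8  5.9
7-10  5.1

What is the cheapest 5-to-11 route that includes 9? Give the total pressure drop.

Best 5 to 9: 5–8–10–9 costing 11.6
Shortest 9→11: 9–11 = 9.7
Total via 9: 11.6 + 9.7 = 21.3 kPa.

21.3 kPa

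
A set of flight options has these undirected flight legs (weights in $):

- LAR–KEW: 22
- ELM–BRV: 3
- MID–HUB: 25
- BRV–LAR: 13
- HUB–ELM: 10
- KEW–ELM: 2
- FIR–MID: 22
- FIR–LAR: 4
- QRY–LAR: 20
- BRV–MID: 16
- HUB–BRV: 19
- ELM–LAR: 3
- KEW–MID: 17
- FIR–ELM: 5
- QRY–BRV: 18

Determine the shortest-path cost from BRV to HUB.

Settle nodes by increasing distance from BRV:
BRV: 0
ELM: 3  (via BRV)
KEW: 5  (via ELM)
LAR: 6  (via ELM)
FIR: 8  (via ELM)
HUB: 13  (via ELM)
Shortest route: BRV → ELM → HUB = $13.

$13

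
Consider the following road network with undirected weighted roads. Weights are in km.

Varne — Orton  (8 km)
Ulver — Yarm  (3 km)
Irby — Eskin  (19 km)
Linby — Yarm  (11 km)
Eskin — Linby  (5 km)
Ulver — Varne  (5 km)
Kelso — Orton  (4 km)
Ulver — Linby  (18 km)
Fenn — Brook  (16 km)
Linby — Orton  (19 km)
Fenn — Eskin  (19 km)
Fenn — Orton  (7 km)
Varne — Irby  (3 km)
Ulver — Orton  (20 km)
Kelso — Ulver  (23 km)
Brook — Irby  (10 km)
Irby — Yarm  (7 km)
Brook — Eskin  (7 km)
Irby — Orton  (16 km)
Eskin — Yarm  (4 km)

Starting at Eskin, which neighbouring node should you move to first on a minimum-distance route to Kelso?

Compare a few routes:
Eskin–Yarm–Irby–Varne–Orton–Kelso: 4+7+3+8+4 = 26
Eskin–Yarm–Ulver–Varne–Orton–Kelso: 4+3+5+8+4 = 24
Cheapest is Eskin–Yarm–Ulver–Varne–Orton–Kelso at 24 km.
So from Eskin the first move is to Yarm.

Yarm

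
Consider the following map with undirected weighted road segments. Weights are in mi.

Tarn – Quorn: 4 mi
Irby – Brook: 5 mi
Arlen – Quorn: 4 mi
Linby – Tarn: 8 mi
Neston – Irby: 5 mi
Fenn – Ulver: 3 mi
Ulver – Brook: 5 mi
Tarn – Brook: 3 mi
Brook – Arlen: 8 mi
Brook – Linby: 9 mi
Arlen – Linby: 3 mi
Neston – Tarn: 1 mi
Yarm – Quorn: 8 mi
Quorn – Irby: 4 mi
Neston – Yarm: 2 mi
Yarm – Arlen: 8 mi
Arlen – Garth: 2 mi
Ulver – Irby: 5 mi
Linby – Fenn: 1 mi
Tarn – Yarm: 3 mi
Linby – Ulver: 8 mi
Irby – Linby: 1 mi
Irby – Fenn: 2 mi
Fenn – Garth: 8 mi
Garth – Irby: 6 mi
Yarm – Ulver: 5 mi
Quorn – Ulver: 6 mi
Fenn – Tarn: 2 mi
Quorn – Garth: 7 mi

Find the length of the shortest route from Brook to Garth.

10 mi

Shortest distances from Brook:
Brook: 0
Tarn: 3  (via Brook)
Neston: 4  (via Tarn)
Ulver: 5  (via Brook)
Irby: 5  (via Brook)
Fenn: 5  (via Tarn)
Yarm: 6  (via Tarn)
Linby: 6  (via Irby)
Quorn: 7  (via Tarn)
Arlen: 8  (via Brook)
Garth: 10  (via Arlen)
Shortest route: Brook–Arlen–Garth = 10 mi.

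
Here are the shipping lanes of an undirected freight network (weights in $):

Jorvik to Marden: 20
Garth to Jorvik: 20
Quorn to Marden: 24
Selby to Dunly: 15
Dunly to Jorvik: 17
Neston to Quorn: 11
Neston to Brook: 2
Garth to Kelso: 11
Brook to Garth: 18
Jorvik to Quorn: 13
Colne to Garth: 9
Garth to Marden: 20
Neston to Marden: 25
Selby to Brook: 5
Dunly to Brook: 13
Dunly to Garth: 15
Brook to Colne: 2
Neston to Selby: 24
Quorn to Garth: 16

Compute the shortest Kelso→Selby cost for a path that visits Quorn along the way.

Best Kelso to Quorn: Kelso–Garth–Quorn costing 27
Best Quorn to Selby: Quorn–Neston–Brook–Selby costing 18
Total via Quorn: 27 + 18 = $45.

$45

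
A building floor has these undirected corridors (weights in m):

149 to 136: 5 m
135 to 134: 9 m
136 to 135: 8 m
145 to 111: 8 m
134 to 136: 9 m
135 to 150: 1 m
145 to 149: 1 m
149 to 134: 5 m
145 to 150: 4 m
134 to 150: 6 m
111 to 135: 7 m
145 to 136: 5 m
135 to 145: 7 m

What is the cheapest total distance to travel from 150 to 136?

9 m

Running Dijkstra from 150:
150: 0
135: 1  (via 150)
145: 4  (via 150)
149: 5  (via 145)
134: 6  (via 150)
111: 8  (via 135)
136: 9  (via 135)
Shortest route: 150–135–136 = 9 m.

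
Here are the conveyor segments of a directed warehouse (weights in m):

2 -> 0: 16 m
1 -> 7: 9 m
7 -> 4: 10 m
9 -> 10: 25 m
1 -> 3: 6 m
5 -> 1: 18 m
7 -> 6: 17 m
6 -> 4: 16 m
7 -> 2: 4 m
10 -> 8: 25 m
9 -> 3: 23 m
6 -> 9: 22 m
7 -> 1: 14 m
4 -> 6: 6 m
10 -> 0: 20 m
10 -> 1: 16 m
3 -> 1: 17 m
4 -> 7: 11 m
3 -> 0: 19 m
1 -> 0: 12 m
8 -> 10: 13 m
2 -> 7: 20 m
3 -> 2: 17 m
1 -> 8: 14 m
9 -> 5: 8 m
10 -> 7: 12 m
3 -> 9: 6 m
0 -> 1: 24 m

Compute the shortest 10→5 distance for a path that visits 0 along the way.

64 m

Best 10 to 0: 10–0 costing 20
Shortest 0→5: 0–1–3–9–5 = 44
Total via 0: 20 + 44 = 64 m.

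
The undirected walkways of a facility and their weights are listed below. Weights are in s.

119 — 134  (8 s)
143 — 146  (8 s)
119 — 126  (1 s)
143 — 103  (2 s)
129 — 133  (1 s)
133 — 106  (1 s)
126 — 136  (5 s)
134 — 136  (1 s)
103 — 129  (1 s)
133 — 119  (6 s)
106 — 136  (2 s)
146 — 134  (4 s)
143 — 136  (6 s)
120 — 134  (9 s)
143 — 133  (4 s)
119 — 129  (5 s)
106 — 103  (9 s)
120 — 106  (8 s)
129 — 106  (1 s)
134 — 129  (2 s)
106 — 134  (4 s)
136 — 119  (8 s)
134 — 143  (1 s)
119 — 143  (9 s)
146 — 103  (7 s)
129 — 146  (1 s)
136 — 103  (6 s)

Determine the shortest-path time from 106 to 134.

3 s

Candidate routes:
106 - 133 - 129 - 134: 1+1+2 = 4
106 - 129 - 134: 1+2 = 3
106 - 134: 4 = 4
Cheapest is 106 - 129 - 134 at 3 s.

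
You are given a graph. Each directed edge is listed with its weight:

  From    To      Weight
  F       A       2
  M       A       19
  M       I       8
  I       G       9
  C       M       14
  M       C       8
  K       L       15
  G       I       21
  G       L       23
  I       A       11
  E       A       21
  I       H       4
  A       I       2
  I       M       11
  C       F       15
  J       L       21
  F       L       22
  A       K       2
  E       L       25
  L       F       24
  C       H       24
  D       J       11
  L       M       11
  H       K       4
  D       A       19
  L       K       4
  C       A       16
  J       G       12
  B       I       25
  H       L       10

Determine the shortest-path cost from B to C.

Settle nodes by increasing distance from B:
B: 0
I: 25  (via B)
H: 29  (via I)
K: 33  (via H)
G: 34  (via I)
A: 36  (via I)
M: 36  (via I)
L: 39  (via H)
C: 44  (via M)
Shortest route: B → I → M → C = 44.

44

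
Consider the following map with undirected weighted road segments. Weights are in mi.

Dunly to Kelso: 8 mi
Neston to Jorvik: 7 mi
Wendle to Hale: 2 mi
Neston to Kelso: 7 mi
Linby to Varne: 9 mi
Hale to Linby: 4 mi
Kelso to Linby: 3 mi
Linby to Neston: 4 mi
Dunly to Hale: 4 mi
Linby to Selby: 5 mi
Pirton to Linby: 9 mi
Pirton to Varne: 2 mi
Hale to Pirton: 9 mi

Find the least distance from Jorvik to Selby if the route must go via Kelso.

22 mi

Shortest Jorvik→Kelso: Jorvik → Neston → Kelso = 14
Shortest Kelso→Selby: Kelso → Linby → Selby = 8
Total via Kelso: 14 + 8 = 22 mi.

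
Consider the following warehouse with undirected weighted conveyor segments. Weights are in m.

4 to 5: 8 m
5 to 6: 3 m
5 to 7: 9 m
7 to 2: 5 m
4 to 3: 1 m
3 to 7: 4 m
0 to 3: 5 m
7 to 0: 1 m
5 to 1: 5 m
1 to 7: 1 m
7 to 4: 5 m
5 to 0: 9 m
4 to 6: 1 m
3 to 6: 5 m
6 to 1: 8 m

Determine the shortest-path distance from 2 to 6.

Enumerating some paths:
2 - 7 - 4 - 6: 5+5+1 = 11
2 - 7 - 0 - 3 - 4 - 6: 5+1+5+1+1 = 13
Cheapest is 2 - 7 - 4 - 6 at 11 m.

11 m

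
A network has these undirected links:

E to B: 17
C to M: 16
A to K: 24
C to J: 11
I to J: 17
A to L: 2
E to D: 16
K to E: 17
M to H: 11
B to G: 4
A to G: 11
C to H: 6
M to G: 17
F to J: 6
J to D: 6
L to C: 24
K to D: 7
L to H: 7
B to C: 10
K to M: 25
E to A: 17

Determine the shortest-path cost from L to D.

30

Candidate routes:
L–A–K–D: 2+24+7 = 33
L–H–C–J–D: 7+6+11+6 = 30
Cheapest is L–H–C–J–D at 30.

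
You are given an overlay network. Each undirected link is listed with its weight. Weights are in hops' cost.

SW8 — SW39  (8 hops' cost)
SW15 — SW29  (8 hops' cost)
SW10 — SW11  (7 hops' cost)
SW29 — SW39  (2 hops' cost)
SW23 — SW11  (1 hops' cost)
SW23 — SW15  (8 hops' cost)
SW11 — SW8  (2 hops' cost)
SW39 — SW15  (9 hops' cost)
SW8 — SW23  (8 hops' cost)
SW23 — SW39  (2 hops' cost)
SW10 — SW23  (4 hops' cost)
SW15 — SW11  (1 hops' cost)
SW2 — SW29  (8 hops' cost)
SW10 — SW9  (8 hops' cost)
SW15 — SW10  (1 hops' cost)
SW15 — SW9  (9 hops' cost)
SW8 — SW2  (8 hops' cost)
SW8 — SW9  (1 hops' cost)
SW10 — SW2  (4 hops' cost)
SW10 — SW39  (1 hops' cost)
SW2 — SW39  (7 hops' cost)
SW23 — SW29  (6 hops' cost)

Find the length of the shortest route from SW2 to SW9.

9 hops' cost

Enumerating some paths:
SW2 - SW8 - SW9: 8+1 = 9
SW2 - SW10 - SW39 - SW23 - SW11 - SW8 - SW9: 4+1+2+1+2+1 = 11
SW2 - SW10 - SW9: 4+8 = 12
The minimum is 9 hops' cost via SW2 - SW8 - SW9.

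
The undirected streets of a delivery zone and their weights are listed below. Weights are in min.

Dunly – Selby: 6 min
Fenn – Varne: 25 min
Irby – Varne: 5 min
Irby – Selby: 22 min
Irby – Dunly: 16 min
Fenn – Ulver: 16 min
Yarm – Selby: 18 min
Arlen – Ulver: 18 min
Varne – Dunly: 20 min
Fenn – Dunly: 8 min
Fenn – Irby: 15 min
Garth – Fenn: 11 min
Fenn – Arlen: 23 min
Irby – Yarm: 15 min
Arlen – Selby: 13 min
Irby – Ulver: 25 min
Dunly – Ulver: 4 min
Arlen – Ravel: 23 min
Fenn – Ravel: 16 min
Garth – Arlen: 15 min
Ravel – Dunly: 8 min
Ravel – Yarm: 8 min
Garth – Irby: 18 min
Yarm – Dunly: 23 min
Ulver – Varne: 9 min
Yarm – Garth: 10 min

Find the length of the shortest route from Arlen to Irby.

Candidate routes:
Arlen–Selby–Irby: 13+22 = 35
Arlen–Selby–Dunly–Irby: 13+6+16 = 35
Arlen–Ulver–Varne–Irby: 18+9+5 = 32
Arlen–Garth–Irby: 15+18 = 33
The minimum is 32 min via Arlen–Ulver–Varne–Irby.

32 min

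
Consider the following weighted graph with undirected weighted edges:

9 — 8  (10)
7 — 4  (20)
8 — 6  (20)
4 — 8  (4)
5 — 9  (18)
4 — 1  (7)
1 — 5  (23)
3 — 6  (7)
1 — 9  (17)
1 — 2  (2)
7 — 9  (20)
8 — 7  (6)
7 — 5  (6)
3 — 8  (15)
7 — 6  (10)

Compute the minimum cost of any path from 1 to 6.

Settle nodes by increasing distance from 1:
1: 0
2: 2  (via 1)
4: 7  (via 1)
8: 11  (via 4)
7: 17  (via 8)
9: 17  (via 1)
5: 23  (via 1)
3: 26  (via 8)
6: 27  (via 7)
Shortest route: 1 → 4 → 8 → 7 → 6 = 27.

27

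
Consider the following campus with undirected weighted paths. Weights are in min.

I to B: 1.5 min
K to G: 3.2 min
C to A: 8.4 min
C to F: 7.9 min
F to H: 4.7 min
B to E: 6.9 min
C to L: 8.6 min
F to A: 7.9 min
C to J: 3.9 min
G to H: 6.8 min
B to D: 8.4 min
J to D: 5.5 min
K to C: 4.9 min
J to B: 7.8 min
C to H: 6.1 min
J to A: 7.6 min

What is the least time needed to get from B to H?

Compare a few routes:
B–J–C–K–G–H: 7.8+3.9+4.9+3.2+6.8 = 26.6
B–J–C–H: 7.8+3.9+6.1 = 17.8
B–J–C–F–H: 7.8+3.9+7.9+4.7 = 24.3
B–D–J–C–H: 8.4+5.5+3.9+6.1 = 23.9
The minimum is 17.8 min via B–J–C–H.

17.8 min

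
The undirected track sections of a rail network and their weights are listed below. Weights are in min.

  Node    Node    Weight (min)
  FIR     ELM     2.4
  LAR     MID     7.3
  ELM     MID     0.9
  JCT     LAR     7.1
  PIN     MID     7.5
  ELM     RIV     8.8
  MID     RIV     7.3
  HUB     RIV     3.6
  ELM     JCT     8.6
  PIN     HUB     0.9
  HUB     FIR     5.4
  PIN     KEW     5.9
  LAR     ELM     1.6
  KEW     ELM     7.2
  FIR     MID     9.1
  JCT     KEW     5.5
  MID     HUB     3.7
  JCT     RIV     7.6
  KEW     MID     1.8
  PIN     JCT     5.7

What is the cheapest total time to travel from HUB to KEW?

5.5 min

Candidate routes:
HUB - MID - KEW: 3.7+1.8 = 5.5
HUB - PIN - MID - KEW: 0.9+7.5+1.8 = 10.2
HUB - PIN - KEW: 0.9+5.9 = 6.8
The minimum is 5.5 min via HUB - MID - KEW.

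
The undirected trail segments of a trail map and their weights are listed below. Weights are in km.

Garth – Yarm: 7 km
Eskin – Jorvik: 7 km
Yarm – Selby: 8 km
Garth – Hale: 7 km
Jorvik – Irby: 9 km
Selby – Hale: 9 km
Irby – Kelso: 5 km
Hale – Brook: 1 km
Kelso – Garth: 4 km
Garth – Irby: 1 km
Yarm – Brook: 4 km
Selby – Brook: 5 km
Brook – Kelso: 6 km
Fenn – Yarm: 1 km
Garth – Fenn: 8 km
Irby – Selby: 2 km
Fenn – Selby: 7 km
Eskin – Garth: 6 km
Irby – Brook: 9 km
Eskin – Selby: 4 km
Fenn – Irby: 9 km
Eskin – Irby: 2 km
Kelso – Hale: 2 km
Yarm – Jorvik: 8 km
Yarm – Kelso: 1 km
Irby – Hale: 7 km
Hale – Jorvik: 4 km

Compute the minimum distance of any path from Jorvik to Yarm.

7 km

Settle nodes by increasing distance from Jorvik:
Jorvik: 0
Hale: 4  (via Jorvik)
Brook: 5  (via Hale)
Kelso: 6  (via Hale)
Yarm: 7  (via Kelso)
Shortest route: Jorvik → Hale → Kelso → Yarm = 7 km.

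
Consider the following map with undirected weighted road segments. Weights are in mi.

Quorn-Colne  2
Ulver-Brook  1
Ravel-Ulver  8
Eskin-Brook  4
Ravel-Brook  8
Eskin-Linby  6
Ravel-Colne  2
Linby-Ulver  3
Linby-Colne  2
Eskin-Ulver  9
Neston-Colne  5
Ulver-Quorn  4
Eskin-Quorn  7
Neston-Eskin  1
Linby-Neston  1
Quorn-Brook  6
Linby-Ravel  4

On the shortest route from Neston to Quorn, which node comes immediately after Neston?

Compare a few routes:
Neston → Colne → Quorn: 5+2 = 7
Neston → Linby → Colne → Quorn: 1+2+2 = 5
The minimum is 5 mi via Neston → Linby → Colne → Quorn.
So from Neston the first move is to Linby.

Linby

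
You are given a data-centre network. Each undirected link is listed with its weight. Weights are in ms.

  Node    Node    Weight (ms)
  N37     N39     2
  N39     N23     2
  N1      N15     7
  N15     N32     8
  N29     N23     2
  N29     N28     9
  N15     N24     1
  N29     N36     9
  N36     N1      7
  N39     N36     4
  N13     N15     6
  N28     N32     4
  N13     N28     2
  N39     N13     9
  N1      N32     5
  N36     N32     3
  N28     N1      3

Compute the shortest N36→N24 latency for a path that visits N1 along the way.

Best N36 to N1: N36–N1 costing 7
Shortest N1→N24: N1–N15–N24 = 8
Total via N1: 7 + 8 = 15 ms.

15 ms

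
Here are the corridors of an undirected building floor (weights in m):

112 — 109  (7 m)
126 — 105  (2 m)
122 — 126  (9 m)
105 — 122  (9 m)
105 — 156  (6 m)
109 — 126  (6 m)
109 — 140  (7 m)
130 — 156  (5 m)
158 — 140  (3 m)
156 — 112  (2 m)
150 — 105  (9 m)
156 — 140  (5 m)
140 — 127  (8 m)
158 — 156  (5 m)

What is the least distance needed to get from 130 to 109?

Settle nodes by increasing distance from 130:
130: 0
156: 5  (via 130)
112: 7  (via 156)
140: 10  (via 156)
158: 10  (via 156)
105: 11  (via 156)
126: 13  (via 105)
109: 14  (via 112)
Shortest route: 130–156–112–109 = 14 m.

14 m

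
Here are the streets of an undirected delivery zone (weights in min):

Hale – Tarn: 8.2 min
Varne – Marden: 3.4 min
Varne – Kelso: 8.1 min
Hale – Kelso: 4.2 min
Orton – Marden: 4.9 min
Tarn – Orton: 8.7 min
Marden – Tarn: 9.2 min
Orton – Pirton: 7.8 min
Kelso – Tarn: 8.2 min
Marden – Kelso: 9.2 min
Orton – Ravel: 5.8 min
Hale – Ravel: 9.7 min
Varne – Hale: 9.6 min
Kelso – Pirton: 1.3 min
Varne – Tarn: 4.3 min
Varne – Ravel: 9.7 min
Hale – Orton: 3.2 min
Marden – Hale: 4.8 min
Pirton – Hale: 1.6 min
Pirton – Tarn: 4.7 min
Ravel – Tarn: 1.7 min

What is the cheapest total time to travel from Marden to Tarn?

7.7 min

Running Dijkstra from Marden:
Marden: 0
Varne: 3.4  (via Marden)
Hale: 4.8  (via Marden)
Orton: 4.9  (via Marden)
Pirton: 6.4  (via Hale)
Tarn: 7.7  (via Varne)
Shortest route: Marden–Varne–Tarn = 7.7 min.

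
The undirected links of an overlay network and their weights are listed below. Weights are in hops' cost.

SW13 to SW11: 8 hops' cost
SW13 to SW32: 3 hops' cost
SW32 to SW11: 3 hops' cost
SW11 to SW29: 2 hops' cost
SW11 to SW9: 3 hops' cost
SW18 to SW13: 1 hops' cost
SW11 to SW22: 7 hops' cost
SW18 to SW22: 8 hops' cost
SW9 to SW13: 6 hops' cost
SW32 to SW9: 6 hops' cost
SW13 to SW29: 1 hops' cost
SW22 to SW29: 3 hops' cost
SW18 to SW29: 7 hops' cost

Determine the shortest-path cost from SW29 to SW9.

5 hops' cost

Shortest distances from SW29:
SW29: 0
SW13: 1  (via SW29)
SW11: 2  (via SW29)
SW18: 2  (via SW13)
SW22: 3  (via SW29)
SW32: 4  (via SW13)
SW9: 5  (via SW11)
Shortest route: SW29 → SW11 → SW9 = 5 hops' cost.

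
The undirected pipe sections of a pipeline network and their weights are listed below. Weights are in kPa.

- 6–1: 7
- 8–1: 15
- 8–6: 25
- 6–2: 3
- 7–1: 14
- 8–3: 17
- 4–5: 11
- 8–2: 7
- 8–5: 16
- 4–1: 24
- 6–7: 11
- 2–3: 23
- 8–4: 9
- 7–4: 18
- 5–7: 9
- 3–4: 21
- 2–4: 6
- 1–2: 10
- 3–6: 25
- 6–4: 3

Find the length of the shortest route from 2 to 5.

Running Dijkstra from 2:
2: 0
6: 3  (via 2)
4: 6  (via 2)
8: 7  (via 2)
1: 10  (via 2)
7: 14  (via 6)
5: 17  (via 4)
Shortest route: 2 → 4 → 5 = 17 kPa.

17 kPa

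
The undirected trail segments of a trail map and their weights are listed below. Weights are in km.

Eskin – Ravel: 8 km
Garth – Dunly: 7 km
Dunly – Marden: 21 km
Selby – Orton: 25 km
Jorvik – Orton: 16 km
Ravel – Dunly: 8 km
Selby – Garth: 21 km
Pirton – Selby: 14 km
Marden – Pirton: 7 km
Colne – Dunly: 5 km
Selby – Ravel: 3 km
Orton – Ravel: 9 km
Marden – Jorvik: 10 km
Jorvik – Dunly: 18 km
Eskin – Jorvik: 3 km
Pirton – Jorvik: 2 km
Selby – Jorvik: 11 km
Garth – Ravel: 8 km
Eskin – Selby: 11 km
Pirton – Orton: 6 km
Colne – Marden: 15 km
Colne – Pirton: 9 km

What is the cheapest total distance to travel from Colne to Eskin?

14 km

Enumerating some paths:
Colne → Dunly → Ravel → Eskin: 5+8+8 = 21
Colne → Dunly → Jorvik → Eskin: 5+18+3 = 26
Colne → Pirton → Jorvik → Eskin: 9+2+3 = 14
Cheapest is Colne → Pirton → Jorvik → Eskin at 14 km.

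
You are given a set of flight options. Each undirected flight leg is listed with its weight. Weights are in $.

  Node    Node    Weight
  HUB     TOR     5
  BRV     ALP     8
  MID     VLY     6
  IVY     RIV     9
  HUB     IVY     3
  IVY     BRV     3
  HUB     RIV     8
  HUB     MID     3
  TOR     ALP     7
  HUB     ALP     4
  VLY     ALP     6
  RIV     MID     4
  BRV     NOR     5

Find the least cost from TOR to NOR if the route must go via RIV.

Shortest TOR→RIV: TOR → HUB → MID → RIV = 12
Best RIV to NOR: RIV → IVY → BRV → NOR costing 17
Total via RIV: 12 + 17 = $29.

$29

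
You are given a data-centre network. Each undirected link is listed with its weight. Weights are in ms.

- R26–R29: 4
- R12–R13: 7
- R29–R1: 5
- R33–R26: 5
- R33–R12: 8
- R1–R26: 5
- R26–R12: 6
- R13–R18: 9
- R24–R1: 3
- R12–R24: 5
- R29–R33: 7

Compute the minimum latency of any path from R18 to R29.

Enumerating some paths:
R18 → R13 → R12 → R24 → R1 → R29: 9+7+5+3+5 = 29
R18 → R13 → R12 → R26 → R29: 9+7+6+4 = 26
Cheapest is R18 → R13 → R12 → R26 → R29 at 26 ms.

26 ms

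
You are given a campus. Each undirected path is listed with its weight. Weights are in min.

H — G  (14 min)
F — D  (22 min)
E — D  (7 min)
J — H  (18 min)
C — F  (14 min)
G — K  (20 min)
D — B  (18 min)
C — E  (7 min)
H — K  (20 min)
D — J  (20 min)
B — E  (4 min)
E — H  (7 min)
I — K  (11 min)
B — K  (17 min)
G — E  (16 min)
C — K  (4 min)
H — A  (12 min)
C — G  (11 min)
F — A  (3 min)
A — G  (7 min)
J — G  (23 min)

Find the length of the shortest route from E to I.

22 min

Compare a few routes:
E–H–K–I: 7+20+11 = 38
E–C–K–I: 7+4+11 = 22
E–G–C–K–I: 16+11+4+11 = 42
E–B–K–I: 4+17+11 = 32
Cheapest is E–C–K–I at 22 min.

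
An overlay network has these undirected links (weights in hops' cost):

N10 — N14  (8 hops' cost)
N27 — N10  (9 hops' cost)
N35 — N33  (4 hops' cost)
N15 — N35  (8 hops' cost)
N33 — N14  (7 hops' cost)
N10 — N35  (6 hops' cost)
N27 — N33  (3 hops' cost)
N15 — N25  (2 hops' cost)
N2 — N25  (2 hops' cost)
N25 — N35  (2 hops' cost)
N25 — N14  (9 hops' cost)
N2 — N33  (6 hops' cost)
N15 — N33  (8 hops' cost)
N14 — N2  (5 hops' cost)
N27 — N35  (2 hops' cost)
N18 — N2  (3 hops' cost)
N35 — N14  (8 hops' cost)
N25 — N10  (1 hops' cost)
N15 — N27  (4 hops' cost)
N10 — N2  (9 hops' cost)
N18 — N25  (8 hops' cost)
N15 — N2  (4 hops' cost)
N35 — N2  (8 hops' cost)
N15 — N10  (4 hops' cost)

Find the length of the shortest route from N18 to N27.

9 hops' cost

Compare a few routes:
N18–N2–N25–N35–N27: 3+2+2+2 = 9
N18–N2–N15–N27: 3+4+4 = 11
Cheapest is N18–N2–N25–N35–N27 at 9 hops' cost.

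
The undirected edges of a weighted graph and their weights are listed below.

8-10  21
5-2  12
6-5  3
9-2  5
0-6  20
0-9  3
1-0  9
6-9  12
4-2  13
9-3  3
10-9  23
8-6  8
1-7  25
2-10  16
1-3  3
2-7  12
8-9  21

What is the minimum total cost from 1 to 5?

21

Settle nodes by increasing distance from 1:
1: 0
3: 3  (via 1)
9: 6  (via 3)
0: 9  (via 1)
2: 11  (via 9)
6: 18  (via 9)
5: 21  (via 6)
Shortest route: 1–3–9–6–5 = 21.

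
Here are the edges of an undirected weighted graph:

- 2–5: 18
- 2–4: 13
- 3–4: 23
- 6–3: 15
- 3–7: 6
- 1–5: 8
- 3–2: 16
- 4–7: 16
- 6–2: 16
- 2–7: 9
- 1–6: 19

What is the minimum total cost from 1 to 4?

Shortest distances from 1:
1: 0
5: 8  (via 1)
6: 19  (via 1)
2: 26  (via 5)
3: 34  (via 6)
7: 35  (via 2)
4: 39  (via 2)
Shortest route: 1–5–2–4 = 39.

39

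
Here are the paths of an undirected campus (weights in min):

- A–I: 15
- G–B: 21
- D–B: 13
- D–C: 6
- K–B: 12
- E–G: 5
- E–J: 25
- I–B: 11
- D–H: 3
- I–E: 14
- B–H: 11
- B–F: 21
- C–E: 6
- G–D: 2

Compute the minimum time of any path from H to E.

Enumerating some paths:
H - D - G - E: 3+2+5 = 10
H - D - C - E: 3+6+6 = 15
Cheapest is H - D - G - E at 10 min.

10 min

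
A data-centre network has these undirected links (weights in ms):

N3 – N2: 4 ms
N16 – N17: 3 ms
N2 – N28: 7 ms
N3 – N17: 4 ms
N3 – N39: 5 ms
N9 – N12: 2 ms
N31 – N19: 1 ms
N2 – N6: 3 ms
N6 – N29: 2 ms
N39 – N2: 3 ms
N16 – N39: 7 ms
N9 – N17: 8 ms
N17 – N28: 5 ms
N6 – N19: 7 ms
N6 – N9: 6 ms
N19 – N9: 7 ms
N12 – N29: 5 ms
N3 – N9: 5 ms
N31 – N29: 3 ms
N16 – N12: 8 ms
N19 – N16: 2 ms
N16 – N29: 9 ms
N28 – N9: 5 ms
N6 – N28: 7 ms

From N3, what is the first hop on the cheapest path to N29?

N2

Enumerating some paths:
N3 → N2 → N6 → N29: 4+3+2 = 9
N3 → N39 → N2 → N6 → N29: 5+3+3+2 = 13
N3 → N9 → N12 → N29: 5+2+5 = 12
The minimum is 9 ms via N3 → N2 → N6 → N29.
So from N3 the first move is to N2.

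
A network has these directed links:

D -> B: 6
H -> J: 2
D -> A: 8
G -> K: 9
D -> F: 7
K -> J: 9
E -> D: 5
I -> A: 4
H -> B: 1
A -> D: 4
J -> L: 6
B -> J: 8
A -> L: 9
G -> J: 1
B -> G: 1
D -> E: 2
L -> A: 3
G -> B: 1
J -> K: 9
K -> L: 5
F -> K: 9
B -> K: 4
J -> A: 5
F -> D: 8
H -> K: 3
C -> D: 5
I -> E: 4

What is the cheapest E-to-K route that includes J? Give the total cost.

22

Best E to J: E–D–B–G–J costing 13
Shortest J→K: J–K = 9
Total via J: 13 + 9 = 22.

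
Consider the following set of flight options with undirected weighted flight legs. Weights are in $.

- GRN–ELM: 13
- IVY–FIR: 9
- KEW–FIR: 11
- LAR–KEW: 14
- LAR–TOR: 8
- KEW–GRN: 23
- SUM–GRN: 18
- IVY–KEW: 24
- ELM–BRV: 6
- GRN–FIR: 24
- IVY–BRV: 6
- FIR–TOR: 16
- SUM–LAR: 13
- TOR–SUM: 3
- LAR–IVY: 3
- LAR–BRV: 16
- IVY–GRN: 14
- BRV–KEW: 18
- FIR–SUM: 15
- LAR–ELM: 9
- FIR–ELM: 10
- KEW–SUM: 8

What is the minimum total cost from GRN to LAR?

$17

Settle nodes by increasing distance from GRN:
GRN: 0
ELM: 13  (via GRN)
IVY: 14  (via GRN)
LAR: 17  (via IVY)
Shortest route: GRN–IVY–LAR = $17.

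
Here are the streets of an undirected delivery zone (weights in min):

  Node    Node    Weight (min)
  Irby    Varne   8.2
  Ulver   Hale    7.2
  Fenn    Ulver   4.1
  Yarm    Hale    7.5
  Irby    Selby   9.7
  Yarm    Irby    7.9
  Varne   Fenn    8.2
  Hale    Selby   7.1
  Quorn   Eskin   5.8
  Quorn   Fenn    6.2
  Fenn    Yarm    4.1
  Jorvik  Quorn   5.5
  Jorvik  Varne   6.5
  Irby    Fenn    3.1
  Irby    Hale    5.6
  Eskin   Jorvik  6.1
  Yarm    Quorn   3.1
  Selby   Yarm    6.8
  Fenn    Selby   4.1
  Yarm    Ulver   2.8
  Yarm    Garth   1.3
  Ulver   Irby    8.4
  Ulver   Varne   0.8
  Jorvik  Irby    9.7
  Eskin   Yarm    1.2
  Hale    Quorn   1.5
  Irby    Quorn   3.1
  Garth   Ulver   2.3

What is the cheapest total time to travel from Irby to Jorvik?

8.6 min

Enumerating some paths:
Irby - Jorvik: 9.7 = 9.7
Irby - Hale - Quorn - Jorvik: 5.6+1.5+5.5 = 12.6
Irby - Quorn - Jorvik: 3.1+5.5 = 8.6
The minimum is 8.6 min via Irby - Quorn - Jorvik.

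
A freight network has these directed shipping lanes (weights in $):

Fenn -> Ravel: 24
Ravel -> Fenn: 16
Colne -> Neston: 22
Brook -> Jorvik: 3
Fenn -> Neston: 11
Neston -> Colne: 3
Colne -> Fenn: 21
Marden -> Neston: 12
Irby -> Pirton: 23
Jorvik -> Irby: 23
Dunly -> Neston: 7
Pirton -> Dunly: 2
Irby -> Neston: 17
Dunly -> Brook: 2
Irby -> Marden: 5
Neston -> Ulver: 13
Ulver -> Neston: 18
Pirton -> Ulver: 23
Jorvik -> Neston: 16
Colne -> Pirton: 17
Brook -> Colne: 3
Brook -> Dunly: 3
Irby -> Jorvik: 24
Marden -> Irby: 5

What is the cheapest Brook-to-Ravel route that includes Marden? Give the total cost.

$91

Best Brook to Marden: Brook → Jorvik → Irby → Marden costing 31
Best Marden to Ravel: Marden → Neston → Colne → Fenn → Ravel costing 60
Total via Marden: 31 + 60 = $91.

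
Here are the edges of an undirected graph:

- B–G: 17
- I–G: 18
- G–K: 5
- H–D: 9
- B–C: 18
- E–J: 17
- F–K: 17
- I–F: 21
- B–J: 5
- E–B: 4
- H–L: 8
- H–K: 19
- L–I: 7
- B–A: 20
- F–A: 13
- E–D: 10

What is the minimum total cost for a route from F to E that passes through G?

43

Shortest F→G: F–K–G = 22
Best G to E: G–B–E costing 21
Total via G: 22 + 21 = 43.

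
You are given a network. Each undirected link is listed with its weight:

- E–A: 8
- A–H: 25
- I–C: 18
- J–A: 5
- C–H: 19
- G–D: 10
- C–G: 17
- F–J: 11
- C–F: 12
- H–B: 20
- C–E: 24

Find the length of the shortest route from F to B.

51

Enumerating some paths:
F–J–A–H–B: 11+5+25+20 = 61
F–J–A–E–C–H–B: 11+5+8+24+19+20 = 87
F–C–H–B: 12+19+20 = 51
The minimum is 51 via F–C–H–B.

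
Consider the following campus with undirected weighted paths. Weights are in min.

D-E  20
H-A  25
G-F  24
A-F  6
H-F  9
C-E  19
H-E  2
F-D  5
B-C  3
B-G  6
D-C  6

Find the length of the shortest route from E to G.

Compare a few routes:
E → C → B → G: 19+3+6 = 28
E → H → F → G: 2+9+24 = 35
E → H → F → D → C → B → G: 2+9+5+6+3+6 = 31
Cheapest is E → C → B → G at 28 min.

28 min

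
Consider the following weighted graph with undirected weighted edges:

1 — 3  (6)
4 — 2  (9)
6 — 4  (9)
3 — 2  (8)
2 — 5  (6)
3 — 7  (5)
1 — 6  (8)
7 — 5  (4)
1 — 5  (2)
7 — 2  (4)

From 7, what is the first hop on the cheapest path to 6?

Candidate routes:
7 → 3 → 1 → 6: 5+6+8 = 19
7 → 5 → 1 → 6: 4+2+8 = 14
Cheapest is 7 → 5 → 1 → 6 at 14.
So from 7 the first move is to 5.

5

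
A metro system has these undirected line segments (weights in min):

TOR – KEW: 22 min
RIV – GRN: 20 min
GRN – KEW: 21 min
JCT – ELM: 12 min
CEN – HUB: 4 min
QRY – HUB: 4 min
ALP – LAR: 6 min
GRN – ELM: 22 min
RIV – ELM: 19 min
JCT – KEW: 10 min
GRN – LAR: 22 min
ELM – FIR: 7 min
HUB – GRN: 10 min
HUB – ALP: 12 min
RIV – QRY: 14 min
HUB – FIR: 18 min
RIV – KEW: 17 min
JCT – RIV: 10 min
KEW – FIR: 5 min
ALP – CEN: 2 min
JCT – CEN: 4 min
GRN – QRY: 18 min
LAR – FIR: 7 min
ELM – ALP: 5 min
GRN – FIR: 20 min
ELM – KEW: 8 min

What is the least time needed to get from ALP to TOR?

Compare a few routes:
ALP - CEN - JCT - KEW - TOR: 2+4+10+22 = 38
ALP - ELM - KEW - TOR: 5+8+22 = 35
Cheapest is ALP - ELM - KEW - TOR at 35 min.

35 min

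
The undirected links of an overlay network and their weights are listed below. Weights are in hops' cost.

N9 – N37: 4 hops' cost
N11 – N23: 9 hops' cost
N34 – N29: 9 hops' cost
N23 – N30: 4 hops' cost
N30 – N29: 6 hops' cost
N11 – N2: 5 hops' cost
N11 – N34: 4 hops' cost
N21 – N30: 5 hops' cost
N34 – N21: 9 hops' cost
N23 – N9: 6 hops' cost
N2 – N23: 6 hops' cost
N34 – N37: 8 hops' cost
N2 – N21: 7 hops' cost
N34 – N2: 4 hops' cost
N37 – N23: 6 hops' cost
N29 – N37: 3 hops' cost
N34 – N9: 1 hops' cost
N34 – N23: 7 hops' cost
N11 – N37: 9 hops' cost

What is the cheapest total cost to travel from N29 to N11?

12 hops' cost

Candidate routes:
N29 → N34 → N11: 9+4 = 13
N29 → N37 → N11: 3+9 = 12
The minimum is 12 hops' cost via N29 → N37 → N11.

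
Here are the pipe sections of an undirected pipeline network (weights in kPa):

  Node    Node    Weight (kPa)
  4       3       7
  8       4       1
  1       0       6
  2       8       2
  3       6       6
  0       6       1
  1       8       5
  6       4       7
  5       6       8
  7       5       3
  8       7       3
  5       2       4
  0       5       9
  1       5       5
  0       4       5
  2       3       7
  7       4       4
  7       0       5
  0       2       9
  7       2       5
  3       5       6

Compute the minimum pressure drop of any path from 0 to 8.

Enumerating some paths:
0 → 6 → 4 → 8: 1+7+1 = 9
0 → 7 → 8: 5+3 = 8
0 → 4 → 8: 5+1 = 6
The minimum is 6 kPa via 0 → 4 → 8.

6 kPa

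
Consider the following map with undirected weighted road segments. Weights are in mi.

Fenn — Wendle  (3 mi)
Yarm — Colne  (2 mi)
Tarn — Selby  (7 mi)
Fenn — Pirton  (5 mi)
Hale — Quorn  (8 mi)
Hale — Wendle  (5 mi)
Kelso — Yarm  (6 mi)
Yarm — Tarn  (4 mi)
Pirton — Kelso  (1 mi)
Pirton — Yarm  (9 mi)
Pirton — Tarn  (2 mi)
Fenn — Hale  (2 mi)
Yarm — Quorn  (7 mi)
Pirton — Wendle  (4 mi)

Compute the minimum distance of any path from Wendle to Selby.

Candidate routes:
Wendle - Fenn - Pirton - Tarn - Selby: 3+5+2+7 = 17
Wendle - Hale - Fenn - Pirton - Tarn - Selby: 5+2+5+2+7 = 21
Wendle - Pirton - Tarn - Selby: 4+2+7 = 13
Wendle - Pirton - Kelso - Yarm - Tarn - Selby: 4+1+6+4+7 = 22
The minimum is 13 mi via Wendle - Pirton - Tarn - Selby.

13 mi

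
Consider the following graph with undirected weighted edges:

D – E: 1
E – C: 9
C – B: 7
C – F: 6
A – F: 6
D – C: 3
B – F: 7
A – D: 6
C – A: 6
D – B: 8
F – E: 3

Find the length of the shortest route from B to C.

7

Enumerating some paths:
B–C: 7 = 7
B–D–C: 8+3 = 11
B–F–C: 7+6 = 13
The minimum is 7 via B–C.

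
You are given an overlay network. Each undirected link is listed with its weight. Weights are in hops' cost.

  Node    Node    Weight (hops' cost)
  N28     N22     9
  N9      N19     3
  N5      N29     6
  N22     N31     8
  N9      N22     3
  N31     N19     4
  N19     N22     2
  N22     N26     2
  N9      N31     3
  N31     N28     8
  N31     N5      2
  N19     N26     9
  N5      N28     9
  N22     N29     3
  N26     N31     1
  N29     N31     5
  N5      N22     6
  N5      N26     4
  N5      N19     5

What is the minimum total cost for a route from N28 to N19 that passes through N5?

Shortest N28→N5: N28 → N5 = 9
Best N5 to N19: N5 → N19 costing 5
Total via N5: 9 + 5 = 14 hops' cost.

14 hops' cost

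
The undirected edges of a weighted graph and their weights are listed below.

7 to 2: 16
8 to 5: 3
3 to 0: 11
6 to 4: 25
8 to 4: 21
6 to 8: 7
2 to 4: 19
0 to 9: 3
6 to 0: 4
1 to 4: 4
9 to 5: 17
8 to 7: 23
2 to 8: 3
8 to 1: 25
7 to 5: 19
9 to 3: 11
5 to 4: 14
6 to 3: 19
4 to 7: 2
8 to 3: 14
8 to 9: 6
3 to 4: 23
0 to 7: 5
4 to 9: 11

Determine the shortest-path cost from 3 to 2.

Shortest distances from 3:
3: 0
0: 11  (via 3)
9: 11  (via 3)
8: 14  (via 3)
6: 15  (via 0)
7: 16  (via 0)
2: 17  (via 8)
Shortest route: 3 → 8 → 2 = 17.

17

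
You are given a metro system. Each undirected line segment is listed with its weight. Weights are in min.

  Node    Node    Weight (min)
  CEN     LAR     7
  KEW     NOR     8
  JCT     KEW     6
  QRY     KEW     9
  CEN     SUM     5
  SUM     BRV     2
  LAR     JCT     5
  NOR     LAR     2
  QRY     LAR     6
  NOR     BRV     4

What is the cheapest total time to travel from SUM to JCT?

13 min

Compare a few routes:
SUM–BRV–NOR–LAR–JCT: 2+4+2+5 = 13
SUM–CEN–LAR–JCT: 5+7+5 = 17
Cheapest is SUM–BRV–NOR–LAR–JCT at 13 min.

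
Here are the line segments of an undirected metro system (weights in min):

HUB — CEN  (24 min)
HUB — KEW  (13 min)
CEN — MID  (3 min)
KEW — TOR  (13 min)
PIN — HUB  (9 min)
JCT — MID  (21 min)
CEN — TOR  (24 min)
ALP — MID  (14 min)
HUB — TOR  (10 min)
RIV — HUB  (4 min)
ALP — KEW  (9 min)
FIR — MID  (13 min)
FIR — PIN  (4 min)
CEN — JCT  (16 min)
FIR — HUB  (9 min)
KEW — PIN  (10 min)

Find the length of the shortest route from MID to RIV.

26 min

Shortest distances from MID:
MID: 0
CEN: 3  (via MID)
FIR: 13  (via MID)
ALP: 14  (via MID)
PIN: 17  (via FIR)
JCT: 19  (via CEN)
HUB: 22  (via FIR)
KEW: 23  (via ALP)
RIV: 26  (via HUB)
Shortest route: MID–FIR–HUB–RIV = 26 min.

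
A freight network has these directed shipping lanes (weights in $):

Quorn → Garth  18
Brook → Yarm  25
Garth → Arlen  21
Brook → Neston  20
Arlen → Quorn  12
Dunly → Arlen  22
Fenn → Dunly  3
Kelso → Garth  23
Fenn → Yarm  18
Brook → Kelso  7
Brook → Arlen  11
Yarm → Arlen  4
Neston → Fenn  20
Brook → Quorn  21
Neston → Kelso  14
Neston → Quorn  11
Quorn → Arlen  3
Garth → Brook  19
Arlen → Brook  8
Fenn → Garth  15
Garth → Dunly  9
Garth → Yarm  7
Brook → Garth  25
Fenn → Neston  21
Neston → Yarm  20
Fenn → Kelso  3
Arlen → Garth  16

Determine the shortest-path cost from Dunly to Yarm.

$45

Shortest distances from Dunly:
Dunly: 0
Arlen: 22  (via Dunly)
Brook: 30  (via Arlen)
Quorn: 34  (via Arlen)
Kelso: 37  (via Brook)
Garth: 38  (via Arlen)
Yarm: 45  (via Garth)
Shortest route: Dunly → Arlen → Garth → Yarm = $45.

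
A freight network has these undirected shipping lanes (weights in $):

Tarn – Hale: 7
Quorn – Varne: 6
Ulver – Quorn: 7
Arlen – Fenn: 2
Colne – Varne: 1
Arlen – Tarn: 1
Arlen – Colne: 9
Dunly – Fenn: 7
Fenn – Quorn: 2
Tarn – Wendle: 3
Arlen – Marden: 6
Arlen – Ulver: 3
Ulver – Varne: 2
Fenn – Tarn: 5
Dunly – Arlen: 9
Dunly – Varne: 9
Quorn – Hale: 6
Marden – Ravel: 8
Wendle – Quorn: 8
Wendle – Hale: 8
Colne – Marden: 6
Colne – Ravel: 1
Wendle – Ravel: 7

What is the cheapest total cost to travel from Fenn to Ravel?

$9

Shortest distances from Fenn:
Fenn: 0
Arlen: 2  (via Fenn)
Quorn: 2  (via Fenn)
Tarn: 3  (via Arlen)
Ulver: 5  (via Arlen)
Wendle: 6  (via Tarn)
Varne: 7  (via Ulver)
Dunly: 7  (via Fenn)
Hale: 8  (via Quorn)
Marden: 8  (via Arlen)
Colne: 8  (via Varne)
Ravel: 9  (via Colne)
Shortest route: Fenn → Arlen → Ulver → Varne → Colne → Ravel = $9.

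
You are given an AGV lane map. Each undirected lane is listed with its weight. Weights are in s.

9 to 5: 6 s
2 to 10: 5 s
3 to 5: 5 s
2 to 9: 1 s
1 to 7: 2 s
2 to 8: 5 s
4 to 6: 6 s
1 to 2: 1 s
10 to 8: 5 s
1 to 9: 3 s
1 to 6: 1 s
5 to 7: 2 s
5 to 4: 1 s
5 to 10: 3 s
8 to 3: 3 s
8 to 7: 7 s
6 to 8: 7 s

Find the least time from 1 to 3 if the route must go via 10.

14 s

Shortest 1→10: 1–2–10 = 6
Best 10 to 3: 10–5–3 costing 8
Total via 10: 6 + 8 = 14 s.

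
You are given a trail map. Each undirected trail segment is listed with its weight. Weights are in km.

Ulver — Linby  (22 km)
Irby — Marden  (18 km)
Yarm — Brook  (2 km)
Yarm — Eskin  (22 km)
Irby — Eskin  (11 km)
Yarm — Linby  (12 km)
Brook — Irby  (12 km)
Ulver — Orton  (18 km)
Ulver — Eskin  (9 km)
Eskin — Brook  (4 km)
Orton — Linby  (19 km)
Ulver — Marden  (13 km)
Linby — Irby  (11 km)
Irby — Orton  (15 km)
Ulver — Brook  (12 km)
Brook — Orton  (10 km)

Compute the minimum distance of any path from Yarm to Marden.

27 km

Enumerating some paths:
Yarm → Brook → Eskin → Ulver → Marden: 2+4+9+13 = 28
Yarm → Brook → Ulver → Marden: 2+12+13 = 27
The minimum is 27 km via Yarm → Brook → Ulver → Marden.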